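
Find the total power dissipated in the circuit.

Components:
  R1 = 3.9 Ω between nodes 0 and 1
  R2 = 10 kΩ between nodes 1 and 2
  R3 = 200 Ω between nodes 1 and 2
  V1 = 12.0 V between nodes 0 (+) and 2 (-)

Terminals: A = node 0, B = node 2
Nodal analysis, taking node 2 as the 0 V reference.
Source V1 fixes V_0 = 12 V.
KCL at each unknown node (sum of currents leaving = 0; resistances in Ω):
  Node 1: (V_1 - 12)/3.9 + (V_1 - 0)/10000 + (V_1 - 0)/200 = 0
Collecting terms: 0.2615 × V_1 = 3.077  =>  V_1 = 11.77 V
Power in each resistor, P = (ΔV)²/R:
  P_R1 = (12 - 11.77)²/3.9 = 0.01404 W
  P_R2 = (11.77 - 0)²/10000 = 0.01384 W
  P_R3 = (11.77 - 0)²/200 = 0.6922 W
P_total = P_R1 + P_R2 + P_R3 = 0.7201 W

Final answer: 0.7201 W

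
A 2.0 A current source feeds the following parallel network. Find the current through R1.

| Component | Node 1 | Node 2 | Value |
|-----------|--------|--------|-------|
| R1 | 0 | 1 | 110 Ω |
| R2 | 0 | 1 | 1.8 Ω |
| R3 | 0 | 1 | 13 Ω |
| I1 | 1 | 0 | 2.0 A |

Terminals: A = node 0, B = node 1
All resistors sit directly between nodes 0 and 1, so they are in parallel and share one voltage V; the full source current 2 A splits among them.
1/R_par = 1/110 + 1/1.8 + 1/13 = 0.6416 S  =>  R_par = 1.559 Ω
V = I × R_par = 2 × 1.559 = 3.117 V
I_R1 = V/R1 = 3.117/110 = 0.02834 A

Final answer: 0.02834 A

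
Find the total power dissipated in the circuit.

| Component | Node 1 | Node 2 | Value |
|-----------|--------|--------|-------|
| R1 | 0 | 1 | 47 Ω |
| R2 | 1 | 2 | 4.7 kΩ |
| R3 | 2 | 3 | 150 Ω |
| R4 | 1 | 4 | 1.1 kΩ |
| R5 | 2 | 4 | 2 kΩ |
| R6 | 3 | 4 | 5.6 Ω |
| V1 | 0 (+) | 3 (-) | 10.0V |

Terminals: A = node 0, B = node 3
Nodal analysis, taking node 3 as the 0 V reference.
Source V1 fixes V_0 = 10 V.
KCL at each unknown node (sum of currents leaving = 0; resistances in Ω):
  Node 1: (V_1 - 10)/47 + (V_1 - V_2)/4700 + (V_1 - V_4)/1100 = 0
  Node 2: (V_2 - V_1)/4700 + (V_2 - 0)/150 + (V_2 - V_4)/2000 = 0
  Node 4: (V_4 - V_1)/1100 + (V_4 - V_2)/2000 + (V_4 - 0)/5.6 = 0
Collecting terms (coefficients in siemens):
  0.0224·V_1 - 0.0002128·V_2 - 0.0009091·V_4 = 0.2128
  0.007379·V_2 - 0.0002128·V_1 - 0.0005·V_4 = 0
  0.18·V_4 - 0.0009091·V_1 - 0.0005·V_2 = 0
Solving these 3 simultaneous equations (Gaussian elimination) gives:
  V_1 = 9.504 V, V_2 = 0.2773 V, V_4 = 0.04877 V
Power in each resistor, P = (ΔV)²/R:
  P_R1 = (10 - 9.504)²/47 = 0.00524 W
  P_R2 = (9.504 - 0.2773)²/4700 = 0.01811 W
  P_R3 = (0.2773 - 0)²/150 = 0.0005127 W
  P_R4 = (9.504 - 0.04877)²/1100 = 0.08127 W
  P_R5 = (0.2773 - 0.04877)²/2000 = 0.00002612 W
  P_R6 = (0 - 0.04877)²/5.6 = 0.0004248 W
P_total = P_R1 + P_R2 + P_R3 + P_R4 + P_R5 + P_R6 = 0.1056 W

Final answer: 0.1056 W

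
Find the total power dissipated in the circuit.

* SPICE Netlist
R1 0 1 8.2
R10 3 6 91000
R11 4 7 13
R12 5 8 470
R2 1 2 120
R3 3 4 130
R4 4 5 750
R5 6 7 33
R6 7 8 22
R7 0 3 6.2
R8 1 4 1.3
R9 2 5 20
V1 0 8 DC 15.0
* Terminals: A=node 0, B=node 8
Nodal analysis, taking node 8 as the 0 V reference.
Source V1 fixes V_0 = 15 V.
KCL at each unknown node (sum of currents leaving = 0; resistances in Ω):
  Node 1: (V_1 - 15)/8.2 + (V_1 - V_2)/120 + (V_1 - V_4)/1.3 = 0
  Node 2: (V_2 - V_1)/120 + (V_2 - V_5)/20 = 0
  Node 3: (V_3 - V_4)/130 + (V_3 - 15)/6.2 + (V_3 - V_6)/91000 = 0
  Node 4: (V_4 - V_3)/130 + (V_4 - V_5)/750 + (V_4 - V_1)/1.3 + (V_4 - V_7)/13 = 0
  Node 5: (V_5 - V_4)/750 + (V_5 - V_2)/20 + (V_5 - 0)/470 = 0
  Node 6: (V_6 - V_7)/33 + (V_6 - V_3)/91000 = 0
  Node 7: (V_7 - V_6)/33 + (V_7 - 0)/22 + (V_7 - V_4)/13 = 0
Collecting terms (coefficients in siemens):
  0.8995·V_1 - 0.008333·V_2 - 0.7692·V_4 = 1.829
  0.05833·V_2 - 0.008333·V_1 - 0.05·V_5 = 0
  0.169·V_3 - 0.007692·V_4 - 0.00001099·V_6 = 2.419
  0.8552·V_4 - 0.7692·V_1 - 0.007692·V_3 - 0.001333·V_5 - 0.07692·V_7 = 0
  0.05346·V_5 - 0.05·V_2 - 0.001333·V_4 = 0
  0.03031·V_6 - 0.00001099·V_3 - 0.0303·V_7 = 0
  0.1527·V_7 - 0.07692·V_4 - 0.0303·V_6 = 0
Solving these 7 simultaneous equations (Gaussian elimination) gives:
  V_1 = 12.25 V, V_2 = 10.1 V, V_3 = 14.86 V, V_4 = 11.84 V
  V_5 = 9.739 V, V_6 = 7.443 V, V_7 = 7.44 V
Power in each resistor, P = (ΔV)²/R:
  P_R1 = (15 - 12.25)²/8.2 = 0.9235 W
  P_R2 = (12.25 - 10.1)²/120 = 0.03856 W
  P_R3 = (14.86 - 11.84)²/130 = 0.07017 W
  P_R4 = (11.84 - 9.739)²/750 = 0.005861 W
  P_R5 = (7.443 - 7.44)²/33 = 0.000000219 W
  P_R6 = (7.44 - 0)²/22 = 2.516 W
  P_R7 = (15 - 14.86)²/6.2 = 0.00337 W
  P_R8 = (12.25 - 11.84)²/1.3 = 0.1312 W
  P_R9 = (10.1 - 9.739)²/20 = 0.006426 W
  P_R10 = (14.86 - 7.443)²/91000 = 0.0006038 W
  P_R11 = (11.84 - 7.44)²/13 = 1.486 W
  P_R12 = (9.739 - 0)²/470 = 0.2018 W
P_total = P_R1 + P_R2 + P_R3 + P_R4 + P_R5 + P_R6 + P_R7 + P_R8 + P_R9 + P_R10 + P_R11 + P_R12 = 5.384 W

Final answer: 5.384 W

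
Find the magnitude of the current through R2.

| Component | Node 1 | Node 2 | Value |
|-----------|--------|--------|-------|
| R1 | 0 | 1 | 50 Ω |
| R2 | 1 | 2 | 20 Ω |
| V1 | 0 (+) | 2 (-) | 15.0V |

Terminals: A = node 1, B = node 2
Nodal analysis, taking node 2 as the 0 V reference.
Source V1 fixes V_0 = 15 V.
KCL at each unknown node (sum of currents leaving = 0; resistances in Ω):
  Node 1: (V_1 - 15)/50 + (V_1 - 0)/20 = 0
Collecting terms: 0.07 × V_1 = 0.3  =>  V_1 = 4.286 V
I_R2 = (V_1 - V_2)/R2 = (4.286 - 0)/20 = 0.2143 A
|I_R2| = 0.2143 A

Final answer: |I_R2| = 0.2143 A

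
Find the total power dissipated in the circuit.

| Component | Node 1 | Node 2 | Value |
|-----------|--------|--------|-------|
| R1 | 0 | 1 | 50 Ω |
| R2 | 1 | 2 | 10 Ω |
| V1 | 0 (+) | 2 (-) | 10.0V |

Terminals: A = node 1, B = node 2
Nodal analysis, taking node 2 as the 0 V reference.
Source V1 fixes V_0 = 10 V.
KCL at each unknown node (sum of currents leaving = 0; resistances in Ω):
  Node 1: (V_1 - 10)/50 + (V_1 - 0)/10 = 0
Collecting terms: 0.12 × V_1 = 0.2  =>  V_1 = 1.667 V
Power in each resistor, P = (ΔV)²/R:
  P_R1 = (10 - 1.667)²/50 = 1.389 W
  P_R2 = (1.667 - 0)²/10 = 0.2778 W
P_total = P_R1 + P_R2 = 1.667 W

Final answer: 1.667 W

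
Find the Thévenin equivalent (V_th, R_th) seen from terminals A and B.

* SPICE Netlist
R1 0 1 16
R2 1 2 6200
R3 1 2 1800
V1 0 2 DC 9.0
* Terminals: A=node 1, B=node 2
Step 1 — V_th is the open-circuit voltage V_A - V_B (nothing connected across the terminals).
Nodal analysis, taking node 2 as the 0 V reference.
Source V1 fixes V_0 = 9 V.
KCL at each unknown node (sum of currents leaving = 0; resistances in Ω):
  Node 1: (V_1 - 9)/16 + (V_1 - 0)/6200 + (V_1 - 0)/1800 = 0
Collecting terms: 0.06322 × V_1 = 0.5625  =>  V_1 = 8.898 V
V_th = V_1 - V_2 = 8.898 - 0 = 8.898 V
Step 2 — R_th: zero the source — replace V1 by a short circuit (node 2 merges into node 0) — and find the resistance seen between A (node 1) and B (node 0).
Reduce the network between node 1 (A) and node 0 (B) by series/parallel combination:
  Rp1 = R1 ‖ R2 ‖ R3 (parallel, all between nodes 0 and 1) = 1/(1/16 + 1/6200 + 1/1800) = 15.82 Ω
R_th = 15.82 Ω

Final answer: V_th = 8.898 V, R_th = 15.82 Ω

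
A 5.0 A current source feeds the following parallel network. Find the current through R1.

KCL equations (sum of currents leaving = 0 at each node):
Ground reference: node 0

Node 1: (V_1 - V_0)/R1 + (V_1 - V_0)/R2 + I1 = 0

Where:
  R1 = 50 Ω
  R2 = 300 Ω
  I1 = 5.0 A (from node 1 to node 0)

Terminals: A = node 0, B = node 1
All resistors sit directly between nodes 0 and 1, so they are in parallel and share one voltage V; the full source current 5 A splits among them.
1/R_par = 1/50 + 1/300 = 0.02333 S  =>  R_par = 42.86 Ω
V = I × R_par = 5 × 42.86 = 214.3 V
I_R1 = V/R1 = 214.3/50 = 4.286 A

Final answer: 4.286 A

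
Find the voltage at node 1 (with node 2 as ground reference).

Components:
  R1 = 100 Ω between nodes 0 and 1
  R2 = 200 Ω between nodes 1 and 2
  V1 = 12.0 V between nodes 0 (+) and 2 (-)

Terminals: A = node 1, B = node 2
Nodal analysis, taking node 2 as the 0 V reference.
Source V1 fixes V_0 = 12 V.
KCL at each unknown node (sum of currents leaving = 0; resistances in Ω):
  Node 1: (V_1 - 12)/100 + (V_1 - 0)/200 = 0
Collecting terms: 0.015 × V_1 = 0.12  =>  V_1 = 8 V
The requested potential is V_1 = 8 V.

Final answer: V_1 = 8 V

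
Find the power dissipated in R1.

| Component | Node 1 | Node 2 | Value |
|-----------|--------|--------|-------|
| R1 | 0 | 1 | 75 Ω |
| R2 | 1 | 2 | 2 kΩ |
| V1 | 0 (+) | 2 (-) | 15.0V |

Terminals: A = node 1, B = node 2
Nodal analysis, taking node 2 as the 0 V reference.
Source V1 fixes V_0 = 15 V.
KCL at each unknown node (sum of currents leaving = 0; resistances in Ω):
  Node 1: (V_1 - 15)/75 + (V_1 - 0)/2000 = 0
Collecting terms: 0.01383 × V_1 = 0.2  =>  V_1 = 14.46 V
I_R1 = (V_0 - V_1)/R1 = (15 - 14.46)/75 = 0.007229 A
P_R1 = I_R1² × R1 = (0.007229)² × 75 = 0.003919 W

Final answer: 0.003919 W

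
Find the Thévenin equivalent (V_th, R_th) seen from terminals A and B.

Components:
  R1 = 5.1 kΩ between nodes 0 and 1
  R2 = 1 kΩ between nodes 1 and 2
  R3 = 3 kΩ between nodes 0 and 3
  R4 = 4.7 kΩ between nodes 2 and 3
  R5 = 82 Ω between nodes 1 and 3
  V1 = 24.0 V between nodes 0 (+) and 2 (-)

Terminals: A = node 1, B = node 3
Step 1 — V_th is the open-circuit voltage V_A - V_B (nothing connected across the terminals).
Nodal analysis, taking node 2 as the 0 V reference.
Source V1 fixes V_0 = 24 V.
KCL at each unknown node (sum of currents leaving = 0; resistances in Ω):
  Node 1: (V_1 - 24)/5100 + (V_1 - 0)/1000 + (V_1 - V_3)/82 = 0
  Node 3: (V_3 - 24)/3000 + (V_3 - 0)/4700 + (V_3 - V_1)/82 = 0
Collecting terms (coefficients in siemens):
  0.01339·V_1 - 0.0122·V_3 = 0.004706
  0.01274·V_3 - 0.0122·V_1 = 0.008
Determinant D = (0.01339)(0.01274) - (-0.0122)(-0.0122) = 0.0000219
V_1 = [(0.004706)(0.01274) - (-0.0122)(0.008)]/D = 7.193 V
V_3 = [(0.01339)(0.008) - (0.004706)(-0.0122)]/D = 7.513 V
V_th = V_1 - V_3 = 7.193 - 7.513 = -0.3196 V
Step 2 — R_th: zero the source — replace V1 by a short circuit (node 2 merges into node 0) — and find the resistance seen between A (node 1) and B (node 3).
Reduce the network between node 1 (A) and node 3 (B) by series/parallel combination:
  Rp1 = R1 ‖ R2 (parallel, both between nodes 0 and 1) = 1/(1/5100 + 1/1000) = 836.1 Ω
  Rp2 = R3 ‖ R4 (parallel, both between nodes 0 and 3) = 1/(1/3000 + 1/4700) = 1831 Ω
  Rs1 = Rp1 + Rp2 (series, joined only at node 0) = 836.1 + 1831 = 2667 Ω
  Rp3 = R5 ‖ Rs1 (parallel, both between nodes 1 and 3) = 1/(1/82 + 1/2667) = 79.55 Ω
R_th = 79.55 Ω

Final answer: V_th = -0.3196 V, R_th = 79.55 Ω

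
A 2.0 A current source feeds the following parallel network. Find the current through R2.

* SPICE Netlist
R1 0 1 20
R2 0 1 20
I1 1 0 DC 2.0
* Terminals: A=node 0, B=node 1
All resistors sit directly between nodes 0 and 1, so they are in parallel and share one voltage V; the full source current 2 A splits among them.
1/R_par = 1/20 + 1/20 = 0.1 S  =>  R_par = 10 Ω
V = I × R_par = 2 × 10 = 20 V
I_R2 = V/R2 = 20/20 = 1 A

Final answer: 1 A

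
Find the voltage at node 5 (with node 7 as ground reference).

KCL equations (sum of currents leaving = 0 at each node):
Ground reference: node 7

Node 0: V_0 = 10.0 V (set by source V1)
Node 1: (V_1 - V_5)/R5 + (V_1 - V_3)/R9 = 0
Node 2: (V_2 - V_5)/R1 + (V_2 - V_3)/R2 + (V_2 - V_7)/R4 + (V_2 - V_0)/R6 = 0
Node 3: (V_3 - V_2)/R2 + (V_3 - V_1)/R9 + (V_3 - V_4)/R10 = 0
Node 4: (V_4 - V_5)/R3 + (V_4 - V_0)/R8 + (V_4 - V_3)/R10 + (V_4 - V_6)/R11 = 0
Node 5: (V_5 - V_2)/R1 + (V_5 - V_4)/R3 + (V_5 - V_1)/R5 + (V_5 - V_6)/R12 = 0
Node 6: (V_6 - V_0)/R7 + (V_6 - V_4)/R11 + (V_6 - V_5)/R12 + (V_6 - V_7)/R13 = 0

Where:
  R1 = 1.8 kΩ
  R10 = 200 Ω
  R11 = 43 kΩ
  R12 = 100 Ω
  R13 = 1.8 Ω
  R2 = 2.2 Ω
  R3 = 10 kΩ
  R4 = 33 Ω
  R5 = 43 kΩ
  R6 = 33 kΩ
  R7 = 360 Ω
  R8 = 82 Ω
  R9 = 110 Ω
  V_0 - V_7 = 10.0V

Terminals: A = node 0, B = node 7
Nodal analysis, taking node 7 as the 0 V reference.
Source V1 fixes V_0 = 10 V.
KCL at each unknown node (sum of currents leaving = 0; resistances in Ω):
  Node 1: (V_1 - V_5)/43000 + (V_1 - V_3)/110 = 0
  Node 2: (V_2 - V_5)/1800 + (V_2 - V_3)/2.2 + (V_2 - 0)/33 + (V_2 - 10)/33000 = 0
  Node 3: (V_3 - V_2)/2.2 + (V_3 - V_1)/110 + (V_3 - V_4)/200 = 0
  Node 4: (V_4 - V_5)/10000 + (V_4 - 10)/82 + (V_4 - V_3)/200 + (V_4 - V_6)/43000 = 0
  Node 5: (V_5 - V_2)/1800 + (V_5 - V_4)/10000 + (V_5 - V_1)/43000 + (V_5 - V_6)/100 = 0
  Node 6: (V_6 - 10)/360 + (V_6 - V_4)/43000 + (V_6 - V_5)/100 + (V_6 - 0)/1.8 = 0
Collecting terms (coefficients in siemens):
  0.009114·V_1 - 0.009091·V_3 - 0.00002326·V_5 = 0
  0.4854·V_2 - 0.4545·V_3 - 0.0005556·V_5 = 0.000303
  0.4686·V_3 - 0.009091·V_1 - 0.4545·V_2 - 0.005·V_4 = 0
  0.01732·V_4 - 0.005·V_3 - 0.0001·V_5 - 0.00002326·V_6 = 0.122
  0.01068·V_5 - 0.00002326·V_1 - 0.0005556·V_2 - 0.0001·V_4 - 0.01·V_6 = 0
  0.5684·V_6 - 0.00002326·V_4 - 0.01·V_5 = 0.02778
Solving these 6 simultaneous equations (Gaussian elimination) gives:
  V_1 = 1.093 V, V_2 = 1.026 V, V_3 = 1.095 V, V_4 = 7.359 V
  V_5 = 0.1736 V, V_6 = 0.05223 V
The requested potential is V_5 = 0.1736 V.

Final answer: V_5 = 0.1736 V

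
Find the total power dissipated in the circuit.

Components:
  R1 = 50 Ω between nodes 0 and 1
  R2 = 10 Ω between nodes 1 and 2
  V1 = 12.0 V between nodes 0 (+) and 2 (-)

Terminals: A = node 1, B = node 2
Nodal analysis, taking node 2 as the 0 V reference.
Source V1 fixes V_0 = 12 V.
KCL at each unknown node (sum of currents leaving = 0; resistances in Ω):
  Node 1: (V_1 - 12)/50 + (V_1 - 0)/10 = 0
Collecting terms: 0.12 × V_1 = 0.24  =>  V_1 = 2 V
Power in each resistor, P = (ΔV)²/R:
  P_R1 = (12 - 2)²/50 = 2 W
  P_R2 = (2 - 0)²/10 = 0.4 W
P_total = P_R1 + P_R2 = 2.4 W

Final answer: 2.4 W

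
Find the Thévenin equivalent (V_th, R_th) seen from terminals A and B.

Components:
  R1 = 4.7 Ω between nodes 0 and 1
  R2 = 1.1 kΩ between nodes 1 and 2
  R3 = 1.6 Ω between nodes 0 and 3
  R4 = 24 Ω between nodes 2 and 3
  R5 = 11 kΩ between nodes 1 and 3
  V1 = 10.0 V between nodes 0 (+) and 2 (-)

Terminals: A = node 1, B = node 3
Step 1 — V_th is the open-circuit voltage V_A - V_B (nothing connected across the terminals).
Nodal analysis, taking node 2 as the 0 V reference.
Source V1 fixes V_0 = 10 V.
KCL at each unknown node (sum of currents leaving = 0; resistances in Ω):
  Node 1: (V_1 - 10)/4.7 + (V_1 - 0)/1100 + (V_1 - V_3)/11000 = 0
  Node 3: (V_3 - 10)/1.6 + (V_3 - 0)/24 + (V_3 - V_1)/11000 = 0
Collecting terms (coefficients in siemens):
  0.2138·V_1 - 0.00009091·V_3 = 2.128
  0.6668·V_3 - 0.00009091·V_1 = 6.25
Determinant D = (0.2138)(0.6668) - (-0.00009091)(-0.00009091) = 0.1425
V_1 = [(2.128)(0.6668) - (-0.00009091)(6.25)]/D = 9.957 V
V_3 = [(0.2138)(6.25) - (2.128)(-0.00009091)]/D = 9.375 V
V_th = V_1 - V_3 = 9.957 - 9.375 = 0.5821 V
Step 2 — R_th: zero the source — replace V1 by a short circuit (node 2 merges into node 0) — and find the resistance seen between A (node 1) and B (node 3).
Reduce the network between node 1 (A) and node 3 (B) by series/parallel combination:
  Rp1 = R1 ‖ R2 (parallel, both between nodes 0 and 1) = 1/(1/4.7 + 1/1100) = 4.68 Ω
  Rp2 = R3 ‖ R4 (parallel, both between nodes 0 and 3) = 1/(1/1.6 + 1/24) = 1.5 Ω
  Rs1 = Rp1 + Rp2 (series, joined only at node 0) = 4.68 + 1.5 = 6.18 Ω
  Rp3 = R5 ‖ Rs1 (parallel, both between nodes 1 and 3) = 1/(1/11000 + 1/6.18) = 6.177 Ω
R_th = 6.177 Ω

Final answer: V_th = 0.5821 V, R_th = 6.177 Ω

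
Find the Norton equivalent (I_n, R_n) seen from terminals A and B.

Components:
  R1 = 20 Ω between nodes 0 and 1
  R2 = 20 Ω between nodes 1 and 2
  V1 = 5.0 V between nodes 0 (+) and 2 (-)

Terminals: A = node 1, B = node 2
Find the Thévenin equivalent first; then I_n = V_th/R_th and R_n = R_th.
Step 1 — V_th is the open-circuit voltage V_A - V_B (nothing connected across the terminals).
Nodal analysis, taking node 2 as the 0 V reference.
Source V1 fixes V_0 = 5 V.
KCL at each unknown node (sum of currents leaving = 0; resistances in Ω):
  Node 1: (V_1 - 5)/20 + (V_1 - 0)/20 = 0
Collecting terms: 0.1 × V_1 = 0.25  =>  V_1 = 2.5 V
V_th = V_1 - V_2 = 2.5 - 0 = 2.5 V
Step 2 — R_th: zero the source — replace V1 by a short circuit (node 2 merges into node 0) — and find the resistance seen between A (node 1) and B (node 0).
Reduce the network between node 1 (A) and node 0 (B) by series/parallel combination:
  Rp1 = R1 ‖ R2 (parallel, both between nodes 0 and 1) = 1/(1/20 + 1/20) = 10 Ω
R_th = 10 Ω
I_n = V_th/R_th = 2.5/10 = 0.25 A, and R_n = R_th = 10 Ω

Final answer: I_n = 0.25 A, R_n = 10 Ω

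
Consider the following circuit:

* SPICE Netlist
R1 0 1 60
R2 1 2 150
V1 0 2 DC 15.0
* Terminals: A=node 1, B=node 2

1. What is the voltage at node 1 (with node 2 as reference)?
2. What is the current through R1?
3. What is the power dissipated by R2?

Nodal analysis, taking node 2 as the 0 V reference.
Source V1 fixes V_0 = 15 V.
KCL at each unknown node (sum of currents leaving = 0; resistances in Ω):
  Node 1: (V_1 - 15)/60 + (V_1 - 0)/150 = 0
Collecting terms: 0.02333 × V_1 = 0.25  =>  V_1 = 10.71 V
Part 1:
  Read off the nodal solution: V_1 = 10.71 V
Part 2:
  I_R1 = (V_0 - V_1)/R1 = (15 - 10.71)/60 = 0.07143 A
  Magnitude: I_R1 = 0.07143 A
Part 3:
  I_R2 = (V_1 - V_2)/R2 = (10.71 - 0)/150 = 0.07143 A
  P_R2 = I_R2² × R2 = (0.07143)² × 150 = 0.7653 W

Final answers:
1. V_1 = 10.71 V
2. I_R1 = 0.07143 A
3. P_R2 = 0.7653 W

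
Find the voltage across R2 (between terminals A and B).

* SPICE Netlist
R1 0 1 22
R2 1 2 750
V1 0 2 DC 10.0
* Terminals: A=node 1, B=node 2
R1 and R2 are in series across V1 (node 0 → node 1 → node 2), and the output A–B is taken across R2, so this is a voltage divider.
Series current: I = V1/(R1 + R2) = 10/(22 + 750) = 10/772 = 0.01295 A
V_R2 = I × R2 = V1 × R2/(R1 + R2) = 10 × 750/772 = 9.715 V

Final answer: 9.715 V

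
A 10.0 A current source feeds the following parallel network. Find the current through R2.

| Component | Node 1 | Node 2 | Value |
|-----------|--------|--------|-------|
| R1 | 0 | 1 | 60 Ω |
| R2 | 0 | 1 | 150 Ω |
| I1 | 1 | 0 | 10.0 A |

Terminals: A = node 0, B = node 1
All resistors sit directly between nodes 0 and 1, so they are in parallel and share one voltage V; the full source current 10 A splits among them.
1/R_par = 1/60 + 1/150 = 0.02333 S  =>  R_par = 42.86 Ω
V = I × R_par = 10 × 42.86 = 428.6 V
I_R2 = V/R2 = 428.6/150 = 2.857 A

Final answer: 2.857 A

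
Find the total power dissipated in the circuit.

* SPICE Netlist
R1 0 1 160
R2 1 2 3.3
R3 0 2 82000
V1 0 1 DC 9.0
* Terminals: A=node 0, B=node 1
Nodal analysis, taking node 1 as the 0 V reference.
Source V1 fixes V_0 = 9 V.
KCL at each unknown node (sum of currents leaving = 0; resistances in Ω):
  Node 2: (V_2 - 0)/3.3 + (V_2 - 9)/82000 = 0
Collecting terms: 0.303 × V_2 = 0.0001098  =>  V_2 = 0.0003622 V
Power in each resistor, P = (ΔV)²/R:
  P_R1 = (9 - 0)²/160 = 0.5062 W
  P_R2 = (0 - 0.0003622)²/3.3 = 0.00000003975 W
  P_R3 = (9 - 0.0003622)²/82000 = 0.0009877 W
P_total = P_R1 + P_R2 + P_R3 = 0.5072 W

Final answer: 0.5072 W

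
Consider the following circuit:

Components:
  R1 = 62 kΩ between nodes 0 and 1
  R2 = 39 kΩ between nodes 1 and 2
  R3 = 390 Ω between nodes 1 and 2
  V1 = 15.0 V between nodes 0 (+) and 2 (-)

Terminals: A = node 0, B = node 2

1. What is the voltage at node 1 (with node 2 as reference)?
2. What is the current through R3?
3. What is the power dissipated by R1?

Nodal analysis, taking node 2 as the 0 V reference.
Source V1 fixes V_0 = 15 V.
KCL at each unknown node (sum of currents leaving = 0; resistances in Ω):
  Node 1: (V_1 - 15)/62000 + (V_1 - 0)/39000 + (V_1 - 0)/390 = 0
Collecting terms: 0.002606 × V_1 = 0.0002419  =>  V_1 = 0.09284 V
Part 1:
  Read off the nodal solution: V_1 = 0.09284 V
Part 2:
  I_R3 = (V_1 - V_2)/R3 = (0.09284 - 0)/390 = 0.0002381 A
  Magnitude: I_R3 = 0.0002381 A
Part 3:
  I_R1 = (V_0 - V_1)/R1 = (15 - 0.09284)/62000 = 0.0002404 A
  P_R1 = I_R1² × R1 = (0.0002404)² × 62000 = 0.003584 W

Final answers:
1. V_1 = 0.09284 V
2. I_R3 = 0.0002381 A
3. P_R1 = 0.003584 W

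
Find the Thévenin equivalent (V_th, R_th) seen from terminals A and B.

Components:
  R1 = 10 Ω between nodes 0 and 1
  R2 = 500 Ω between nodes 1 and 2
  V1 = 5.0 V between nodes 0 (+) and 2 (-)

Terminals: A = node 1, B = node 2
Step 1 — V_th is the open-circuit voltage V_A - V_B (nothing connected across the terminals).
Nodal analysis, taking node 2 as the 0 V reference.
Source V1 fixes V_0 = 5 V.
KCL at each unknown node (sum of currents leaving = 0; resistances in Ω):
  Node 1: (V_1 - 5)/10 + (V_1 - 0)/500 = 0
Collecting terms: 0.102 × V_1 = 0.5  =>  V_1 = 4.902 V
V_th = V_1 - V_2 = 4.902 - 0 = 4.902 V
Step 2 — R_th: zero the source — replace V1 by a short circuit (node 2 merges into node 0) — and find the resistance seen between A (node 1) and B (node 0).
Reduce the network between node 1 (A) and node 0 (B) by series/parallel combination:
  Rp1 = R1 ‖ R2 (parallel, both between nodes 0 and 1) = 1/(1/10 + 1/500) = 9.804 Ω
R_th = 9.804 Ω

Final answer: V_th = 4.902 V, R_th = 9.804 Ω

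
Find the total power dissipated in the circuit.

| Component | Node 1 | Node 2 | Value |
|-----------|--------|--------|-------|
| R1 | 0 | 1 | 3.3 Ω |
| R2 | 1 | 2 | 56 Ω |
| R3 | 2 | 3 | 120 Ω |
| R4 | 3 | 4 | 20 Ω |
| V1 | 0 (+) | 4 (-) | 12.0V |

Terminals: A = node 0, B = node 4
Nodal analysis, taking node 4 as the 0 V reference.
Source V1 fixes V_0 = 12 V.
KCL at each unknown node (sum of currents leaving = 0; resistances in Ω):
  Node 1: (V_1 - 12)/3.3 + (V_1 - V_2)/56 = 0
  Node 2: (V_2 - V_1)/56 + (V_2 - V_3)/120 = 0
  Node 3: (V_3 - V_2)/120 + (V_3 - 0)/20 = 0
Collecting terms (coefficients in siemens):
  0.3209·V_1 - 0.01786·V_2 = 3.636
  0.02619·V_2 - 0.01786·V_1 - 0.008333·V_3 = 0
  0.05833·V_3 - 0.008333·V_2 = 0
Solving these 3 simultaneous equations (Gaussian elimination) gives:
  V_1 = 11.8 V, V_2 = 8.43 V, V_3 = 1.204 V
Power in each resistor, P = (ΔV)²/R:
  P_R1 = (12 - 11.8)²/3.3 = 0.01196 W
  P_R2 = (11.8 - 8.43)²/56 = 0.203 W
  P_R3 = (8.43 - 1.204)²/120 = 0.435 W
  P_R4 = (1.204 - 0)²/20 = 0.07251 W
P_total = P_R1 + P_R2 + P_R3 + P_R4 = 0.7225 W

Final answer: 0.7225 W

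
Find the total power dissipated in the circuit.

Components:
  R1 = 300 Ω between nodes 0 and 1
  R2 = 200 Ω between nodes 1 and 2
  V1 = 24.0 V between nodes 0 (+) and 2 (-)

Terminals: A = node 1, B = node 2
Nodal analysis, taking node 2 as the 0 V reference.
Source V1 fixes V_0 = 24 V.
KCL at each unknown node (sum of currents leaving = 0; resistances in Ω):
  Node 1: (V_1 - 24)/300 + (V_1 - 0)/200 = 0
Collecting terms: 0.008333 × V_1 = 0.08  =>  V_1 = 9.6 V
Power in each resistor, P = (ΔV)²/R:
  P_R1 = (24 - 9.6)²/300 = 0.6912 W
  P_R2 = (9.6 - 0)²/200 = 0.4608 W
P_total = P_R1 + P_R2 = 1.152 W

Final answer: 1.152 W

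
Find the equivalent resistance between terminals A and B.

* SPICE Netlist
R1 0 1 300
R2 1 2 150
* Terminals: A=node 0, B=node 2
Reduce the network between node 0 (A) and node 2 (B) by series/parallel combination:
  Rs1 = R1 + R2 (series, joined only at node 1) = 300 + 150 = 450 Ω
R_eq = 450 Ω

Final answer: 450 Ω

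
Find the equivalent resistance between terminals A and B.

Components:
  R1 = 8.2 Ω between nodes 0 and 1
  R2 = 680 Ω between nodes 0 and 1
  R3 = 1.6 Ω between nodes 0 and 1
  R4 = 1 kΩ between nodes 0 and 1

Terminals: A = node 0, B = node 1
Reduce the network between node 0 (A) and node 1 (B) by series/parallel combination:
  Rp1 = R1 ‖ R2 ‖ R3 ‖ R4 (parallel, all between nodes 0 and 1) = 1/(1/8.2 + 1/680 + 1/1.6 + 1/1000) = 1.334 Ω
R_eq = 1.334 Ω

Final answer: 1.334 Ω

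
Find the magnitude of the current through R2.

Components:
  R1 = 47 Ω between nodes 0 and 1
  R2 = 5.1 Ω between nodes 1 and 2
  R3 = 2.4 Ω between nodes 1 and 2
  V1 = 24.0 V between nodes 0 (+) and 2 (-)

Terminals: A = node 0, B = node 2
Nodal analysis, taking node 2 as the 0 V reference.
Source V1 fixes V_0 = 24 V.
KCL at each unknown node (sum of currents leaving = 0; resistances in Ω):
  Node 1: (V_1 - 24)/47 + (V_1 - 0)/5.1 + (V_1 - 0)/2.4 = 0
Collecting terms: 0.634 × V_1 = 0.5106  =>  V_1 = 0.8054 V
I_R2 = (V_1 - V_2)/R2 = (0.8054 - 0)/5.1 = 0.1579 A
|I_R2| = 0.1579 A

Final answer: |I_R2| = 0.1579 A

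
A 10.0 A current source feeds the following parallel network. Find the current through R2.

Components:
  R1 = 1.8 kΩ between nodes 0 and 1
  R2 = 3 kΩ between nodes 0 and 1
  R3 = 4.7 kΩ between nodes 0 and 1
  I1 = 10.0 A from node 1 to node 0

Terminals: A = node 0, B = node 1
All resistors sit directly between nodes 0 and 1, so they are in parallel and share one voltage V; the full source current 10 A splits among them.
1/R_par = 1/1800 + 1/3000 + 1/4700 = 0.001102 S  =>  R_par = 907.7 Ω
V = I × R_par = 10 × 907.7 = 9077 V
I_R2 = V/R2 = 9077/3000 = 3.026 A

Final answer: 3.026 A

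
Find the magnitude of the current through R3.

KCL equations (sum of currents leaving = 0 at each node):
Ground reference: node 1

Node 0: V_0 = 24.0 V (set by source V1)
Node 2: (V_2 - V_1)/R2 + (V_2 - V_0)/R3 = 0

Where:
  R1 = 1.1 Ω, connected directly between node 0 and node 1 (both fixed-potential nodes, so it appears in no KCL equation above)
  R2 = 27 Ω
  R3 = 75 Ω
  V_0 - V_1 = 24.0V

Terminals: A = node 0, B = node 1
Nodal analysis, taking node 1 as the 0 V reference.
Source V1 fixes V_0 = 24 V.
KCL at each unknown node (sum of currents leaving = 0; resistances in Ω):
  Node 2: (V_2 - 0)/27 + (V_2 - 24)/75 = 0
Collecting terms: 0.05037 × V_2 = 0.32  =>  V_2 = 6.353 V
I_R3 = (V_0 - V_2)/R3 = (24 - 6.353)/75 = 0.2353 A
|I_R3| = 0.2353 A

Final answer: |I_R3| = 0.2353 A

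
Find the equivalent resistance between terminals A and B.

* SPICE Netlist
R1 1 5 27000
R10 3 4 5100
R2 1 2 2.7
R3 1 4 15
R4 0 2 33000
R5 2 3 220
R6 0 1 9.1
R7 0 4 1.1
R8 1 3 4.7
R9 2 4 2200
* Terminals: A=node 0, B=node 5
The network is not a plain series/parallel combination. Inject a 1 A test current into terminal A (node 0) and return it from terminal B (node 5); then R_eq = V_A / (1 A).
Nodal analysis, taking node 5 as the 0 V reference.
Current source I_test pushes 1 A into node 0 and draws it out of node 5.
KCL at each unknown node (sum of currents leaving = 0; resistances in Ω):
  Node 0: (V_0 - V_2)/33000 + (V_0 - V_1)/9.1 + (V_0 - V_4)/1.1 - 1 = 0
  Node 1: (V_1 - V_0)/9.1 + (V_1 - 0)/27000 + (V_1 - V_2)/2.7 + (V_1 - V_4)/15 + (V_1 - V_3)/4.7 = 0
  Node 2: (V_2 - V_0)/33000 + (V_2 - V_1)/2.7 + (V_2 - V_3)/220 + (V_2 - V_4)/2200 = 0
  Node 3: (V_3 - V_1)/4.7 + (V_3 - V_2)/220 + (V_3 - V_4)/5100 = 0
  Node 4: (V_4 - V_0)/1.1 + (V_4 - V_1)/15 + (V_4 - V_2)/2200 + (V_4 - V_3)/5100 = 0
Collecting terms (coefficients in siemens):
  1.019·V_0 - 0.1099·V_1 - 0.0000303·V_2 - 0.9091·V_4 = 1
  0.7597·V_1 - 0.1099·V_0 - 0.3704·V_2 - 0.2128·V_3 - 0.06667·V_4 = 0
  0.3754·V_2 - 0.0000303·V_0 - 0.3704·V_1 - 0.004545·V_3 - 0.0004545·V_4 = 0
  0.2175·V_3 - 0.2128·V_1 - 0.004545·V_2 - 0.0001961·V_4 = 0
  0.9764·V_4 - 0.9091·V_0 - 0.06667·V_1 - 0.0004545·V_2 - 0.0001961·V_3 = 0
Solving these 5 simultaneous equations (Gaussian elimination) gives:
  V_0 = 27010 V, V_1 = 27000 V, V_2 = 27000 V, V_3 = 27000 V
  V_4 = 27010 V
R_eq = V_0 / 1 A = 27010 Ω = 27.01 kΩ

Final answer: 27.01 kΩ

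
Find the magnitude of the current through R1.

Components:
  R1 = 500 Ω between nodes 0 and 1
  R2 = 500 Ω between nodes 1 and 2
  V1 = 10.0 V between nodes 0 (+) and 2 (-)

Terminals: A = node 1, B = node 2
Nodal analysis, taking node 2 as the 0 V reference.
Source V1 fixes V_0 = 10 V.
KCL at each unknown node (sum of currents leaving = 0; resistances in Ω):
  Node 1: (V_1 - 10)/500 + (V_1 - 0)/500 = 0
Collecting terms: 0.004 × V_1 = 0.02  =>  V_1 = 5 V
I_R1 = (V_0 - V_1)/R1 = (10 - 5)/500 = 0.01 A
|I_R1| = 0.01 A

Final answer: |I_R1| = 0.01 A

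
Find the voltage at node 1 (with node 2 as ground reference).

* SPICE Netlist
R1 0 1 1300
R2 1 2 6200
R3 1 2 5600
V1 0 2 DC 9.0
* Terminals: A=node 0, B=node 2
Nodal analysis, taking node 2 as the 0 V reference.
Source V1 fixes V_0 = 9 V.
KCL at each unknown node (sum of currents leaving = 0; resistances in Ω):
  Node 1: (V_1 - 9)/1300 + (V_1 - 0)/6200 + (V_1 - 0)/5600 = 0
Collecting terms: 0.001109 × V_1 = 0.006923  =>  V_1 = 6.242 V
The requested potential is V_1 = 6.242 V.

Final answer: V_1 = 6.242 V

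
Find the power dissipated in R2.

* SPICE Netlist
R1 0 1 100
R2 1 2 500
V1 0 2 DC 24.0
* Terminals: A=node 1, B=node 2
Nodal analysis, taking node 2 as the 0 V reference.
Source V1 fixes V_0 = 24 V.
KCL at each unknown node (sum of currents leaving = 0; resistances in Ω):
  Node 1: (V_1 - 24)/100 + (V_1 - 0)/500 = 0
Collecting terms: 0.012 × V_1 = 0.24  =>  V_1 = 20 V
I_R2 = (V_1 - V_2)/R2 = (20 - 0)/500 = 0.04 A
P_R2 = I_R2² × R2 = (0.04)² × 500 = 0.8 W

Final answer: 0.8 W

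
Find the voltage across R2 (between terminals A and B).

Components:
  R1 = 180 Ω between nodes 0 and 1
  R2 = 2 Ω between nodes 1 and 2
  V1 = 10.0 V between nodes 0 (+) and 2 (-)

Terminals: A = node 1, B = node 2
R1 and R2 are in series across V1 (node 0 → node 1 → node 2), and the output A–B is taken across R2, so this is a voltage divider.
Series current: I = V1/(R1 + R2) = 10/(180 + 2) = 10/182 = 0.05495 A
V_R2 = I × R2 = V1 × R2/(R1 + R2) = 10 × 2/182 = 0.1099 V

Final answer: 0.1099 V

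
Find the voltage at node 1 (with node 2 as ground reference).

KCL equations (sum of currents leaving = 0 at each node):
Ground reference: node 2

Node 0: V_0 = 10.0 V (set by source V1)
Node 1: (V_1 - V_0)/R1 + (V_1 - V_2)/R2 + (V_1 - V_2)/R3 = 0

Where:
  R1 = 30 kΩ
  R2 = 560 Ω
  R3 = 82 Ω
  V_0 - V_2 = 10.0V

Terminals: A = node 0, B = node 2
Nodal analysis, taking node 2 as the 0 V reference.
Source V1 fixes V_0 = 10 V.
KCL at each unknown node (sum of currents leaving = 0; resistances in Ω):
  Node 1: (V_1 - 10)/30000 + (V_1 - 0)/560 + (V_1 - 0)/82 = 0
Collecting terms: 0.01401 × V_1 = 0.0003333  =>  V_1 = 0.02379 V
The requested potential is V_1 = 0.02379 V.

Final answer: V_1 = 0.02379 V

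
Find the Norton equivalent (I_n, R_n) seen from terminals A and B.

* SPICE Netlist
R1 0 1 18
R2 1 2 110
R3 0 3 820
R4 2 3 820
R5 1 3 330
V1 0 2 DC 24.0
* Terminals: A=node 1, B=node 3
Find the Thévenin equivalent first; then I_n = V_th/R_th and R_n = R_th.
Step 1 — V_th is the open-circuit voltage V_A - V_B (nothing connected across the terminals).
Nodal analysis, taking node 2 as the 0 V reference.
Source V1 fixes V_0 = 24 V.
KCL at each unknown node (sum of currents leaving = 0; resistances in Ω):
  Node 1: (V_1 - 24)/18 + (V_1 - 0)/110 + (V_1 - V_3)/330 = 0
  Node 3: (V_3 - 24)/820 + (V_3 - 0)/820 + (V_3 - V_1)/330 = 0
Collecting terms (coefficients in siemens):
  0.06768·V_1 - 0.00303·V_3 = 1.333
  0.005469·V_3 - 0.00303·V_1 = 0.02927
Determinant D = (0.06768)(0.005469) - (-0.00303)(-0.00303) = 0.000361
V_1 = [(1.333)(0.005469) - (-0.00303)(0.02927)]/D = 20.45 V
V_3 = [(0.06768)(0.02927) - (1.333)(-0.00303)]/D = 16.68 V
V_th = V_1 - V_3 = 20.45 - 16.68 = 3.768 V
Step 2 — R_th: zero the source — replace V1 by a short circuit (node 2 merges into node 0) — and find the resistance seen between A (node 1) and B (node 3).
Reduce the network between node 1 (A) and node 3 (B) by series/parallel combination:
  Rp1 = R1 ‖ R2 (parallel, both between nodes 0 and 1) = 1/(1/18 + 1/110) = 15.47 Ω
  Rp2 = R3 ‖ R4 (parallel, both between nodes 0 and 3) = 1/(1/820 + 1/820) = 410 Ω
  Rs1 = Rp1 + Rp2 (series, joined only at node 0) = 15.47 + 410 = 425.5 Ω
  Rp3 = R5 ‖ Rs1 (parallel, both between nodes 1 and 3) = 1/(1/330 + 1/425.5) = 185.9 Ω
R_th = 185.9 Ω
I_n = V_th/R_th = 3.768/185.9 = 0.02027 A, and R_n = R_th = 185.9 Ω

Final answer: I_n = 0.02027 A, R_n = 185.9 Ω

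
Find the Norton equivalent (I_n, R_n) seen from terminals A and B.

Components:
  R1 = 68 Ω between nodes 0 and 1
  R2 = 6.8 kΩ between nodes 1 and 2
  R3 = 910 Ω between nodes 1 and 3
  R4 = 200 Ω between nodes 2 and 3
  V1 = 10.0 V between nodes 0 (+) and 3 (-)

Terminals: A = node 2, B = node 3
Find the Thévenin equivalent first; then I_n = V_th/R_th and R_n = R_th.
Step 1 — V_th is the open-circuit voltage V_A - V_B (nothing connected across the terminals).
Nodal analysis, taking node 3 as the 0 V reference.
Source V1 fixes V_0 = 10 V.
KCL at each unknown node (sum of currents leaving = 0; resistances in Ω):
  Node 1: (V_1 - 10)/68 + (V_1 - V_2)/6800 + (V_1 - 0)/910 = 0
  Node 2: (V_2 - V_1)/6800 + (V_2 - 0)/200 = 0
Collecting terms (coefficients in siemens):
  0.01595·V_1 - 0.0001471·V_2 = 0.1471
  0.005147·V_2 - 0.0001471·V_1 = 0
Determinant D = (0.01595)(0.005147) - (-0.0001471)(-0.0001471) = 0.00008208
V_1 = [(0.1471)(0.005147) - (-0.0001471)(0)]/D = 9.221 V
V_2 = [(0.01595)(0) - (0.1471)(-0.0001471)]/D = 0.2635 V
V_th = V_2 - V_3 = 0.2635 - 0 = 0.2635 V
Step 2 — R_th: zero the source — replace V1 by a short circuit (node 3 merges into node 0) — and find the resistance seen between A (node 2) and B (node 0).
Reduce the network between node 2 (A) and node 0 (B) by series/parallel combination:
  Rp1 = R1 ‖ R3 (parallel, both between nodes 0 and 1) = 1/(1/68 + 1/910) = 63.27 Ω
  Rs1 = R2 + Rp1 (series, joined only at node 1) = 6800 + 63.27 = 6863 Ω
  Rp2 = R4 ‖ Rs1 (parallel, both between nodes 0 and 2) = 1/(1/200 + 1/6863) = 194.3 Ω
R_th = 194.3 Ω
I_n = V_th/R_th = 0.2635/194.3 = 0.001356 A, and R_n = R_th = 194.3 Ω

Final answer: I_n = 0.001356 A, R_n = 194.3 Ω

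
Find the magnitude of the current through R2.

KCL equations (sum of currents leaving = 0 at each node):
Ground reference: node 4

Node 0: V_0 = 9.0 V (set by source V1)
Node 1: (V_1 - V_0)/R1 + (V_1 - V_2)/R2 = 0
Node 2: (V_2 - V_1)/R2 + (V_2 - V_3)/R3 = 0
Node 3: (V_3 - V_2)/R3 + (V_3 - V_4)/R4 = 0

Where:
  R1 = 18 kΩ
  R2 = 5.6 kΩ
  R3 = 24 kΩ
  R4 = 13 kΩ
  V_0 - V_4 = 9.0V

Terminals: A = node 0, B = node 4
Nodal analysis, taking node 4 as the 0 V reference.
Source V1 fixes V_0 = 9 V.
KCL at each unknown node (sum of currents leaving = 0; resistances in Ω):
  Node 1: (V_1 - 9)/18000 + (V_1 - V_2)/5600 = 0
  Node 2: (V_2 - V_1)/5600 + (V_2 - V_3)/24000 = 0
  Node 3: (V_3 - V_2)/24000 + (V_3 - 0)/13000 = 0
Collecting terms (coefficients in siemens):
  0.0002341·V_1 - 0.0001786·V_2 = 0.0005
  0.0002202·V_2 - 0.0001786·V_1 - 0.00004167·V_3 = 0
  0.0001186·V_3 - 0.00004167·V_2 = 0
Solving these 3 simultaneous equations (Gaussian elimination) gives:
  V_1 = 6.327 V, V_2 = 5.495 V, V_3 = 1.931 V
I_R2 = (V_1 - V_2)/R2 = (6.327 - 5.495)/5600 = 0.0001485 A
|I_R2| = 0.0001485 A

Final answer: |I_R2| = 0.0001485 A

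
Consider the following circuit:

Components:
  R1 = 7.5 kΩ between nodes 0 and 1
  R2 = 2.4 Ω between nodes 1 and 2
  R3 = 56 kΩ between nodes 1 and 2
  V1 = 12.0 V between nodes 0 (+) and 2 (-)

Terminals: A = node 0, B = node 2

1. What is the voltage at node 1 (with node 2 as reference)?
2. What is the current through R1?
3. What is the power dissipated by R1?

Nodal analysis, taking node 2 as the 0 V reference.
Source V1 fixes V_0 = 12 V.
KCL at each unknown node (sum of currents leaving = 0; resistances in Ω):
  Node 1: (V_1 - 12)/7500 + (V_1 - 0)/2.4 + (V_1 - 0)/56000 = 0
Collecting terms: 0.4168 × V_1 = 0.0016  =>  V_1 = 0.003839 V
Part 1:
  Read off the nodal solution: V_1 = 0.003839 V
Part 2:
  I_R1 = (V_0 - V_1)/R1 = (12 - 0.003839)/7500 = 0.001599 A
  Magnitude: I_R1 = 0.001599 A
Part 3:
  I_R1 = (V_0 - V_1)/R1 = (12 - 0.003839)/7500 = 0.001599 A
  P_R1 = I_R1² × R1 = (0.001599)² × 7500 = 0.01919 W

Final answers:
1. V_1 = 0.003839 V
2. I_R1 = 0.001599 A
3. P_R1 = 0.01919 W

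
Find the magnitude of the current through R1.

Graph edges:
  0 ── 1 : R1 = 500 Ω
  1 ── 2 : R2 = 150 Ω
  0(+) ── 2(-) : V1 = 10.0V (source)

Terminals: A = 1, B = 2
Nodal analysis, taking node 2 as the 0 V reference.
Source V1 fixes V_0 = 10 V.
KCL at each unknown node (sum of currents leaving = 0; resistances in Ω):
  Node 1: (V_1 - 10)/500 + (V_1 - 0)/150 = 0
Collecting terms: 0.008667 × V_1 = 0.02  =>  V_1 = 2.308 V
I_R1 = (V_0 - V_1)/R1 = (10 - 2.308)/500 = 0.01538 A
|I_R1| = 0.01538 A

Final answer: |I_R1| = 0.01538 A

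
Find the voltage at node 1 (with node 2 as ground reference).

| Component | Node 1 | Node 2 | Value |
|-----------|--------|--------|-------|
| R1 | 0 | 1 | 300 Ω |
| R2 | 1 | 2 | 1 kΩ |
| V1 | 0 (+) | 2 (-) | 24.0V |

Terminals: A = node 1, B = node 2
Nodal analysis, taking node 2 as the 0 V reference.
Source V1 fixes V_0 = 24 V.
KCL at each unknown node (sum of currents leaving = 0; resistances in Ω):
  Node 1: (V_1 - 24)/300 + (V_1 - 0)/1000 = 0
Collecting terms: 0.004333 × V_1 = 0.08  =>  V_1 = 18.46 V
The requested potential is V_1 = 18.46 V.

Final answer: V_1 = 18.46 V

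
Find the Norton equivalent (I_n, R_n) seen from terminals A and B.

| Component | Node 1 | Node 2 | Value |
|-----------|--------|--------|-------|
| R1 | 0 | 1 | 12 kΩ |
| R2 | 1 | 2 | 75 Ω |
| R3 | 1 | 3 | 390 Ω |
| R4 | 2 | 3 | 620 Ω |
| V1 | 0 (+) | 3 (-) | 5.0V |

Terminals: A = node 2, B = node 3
Find the Thévenin equivalent first; then I_n = V_th/R_th and R_n = R_th.
Step 1 — V_th is the open-circuit voltage V_A - V_B (nothing connected across the terminals).
Nodal analysis, taking node 3 as the 0 V reference.
Source V1 fixes V_0 = 5 V.
KCL at each unknown node (sum of currents leaving = 0; resistances in Ω):
  Node 1: (V_1 - 5)/12000 + (V_1 - V_2)/75 + (V_1 - 0)/390 = 0
  Node 2: (V_2 - V_1)/75 + (V_2 - 0)/620 = 0
Collecting terms (coefficients in siemens):
  0.01598·V_1 - 0.01333·V_2 = 0.0004167
  0.01495·V_2 - 0.01333·V_1 = 0
Determinant D = (0.01598)(0.01495) - (-0.01333)(-0.01333) = 0.00006107
V_1 = [(0.0004167)(0.01495) - (-0.01333)(0)]/D = 0.102 V
V_2 = [(0.01598)(0) - (0.0004167)(-0.01333)]/D = 0.09096 V
V_th = V_2 - V_3 = 0.09096 - 0 = 0.09096 V
Step 2 — R_th: zero the source — replace V1 by a short circuit (node 3 merges into node 0) — and find the resistance seen between A (node 2) and B (node 0).
Reduce the network between node 2 (A) and node 0 (B) by series/parallel combination:
  Rp1 = R1 ‖ R3 (parallel, both between nodes 0 and 1) = 1/(1/12000 + 1/390) = 377.7 Ω
  Rs1 = R2 + Rp1 (series, joined only at node 1) = 75 + 377.7 = 452.7 Ω
  Rp2 = R4 ‖ Rs1 (parallel, both between nodes 0 and 2) = 1/(1/620 + 1/452.7) = 261.7 Ω
R_th = 261.7 Ω
I_n = V_th/R_th = 0.09096/261.7 = 0.0003476 A, and R_n = R_th = 261.7 Ω

Final answer: I_n = 0.0003476 A, R_n = 261.7 Ω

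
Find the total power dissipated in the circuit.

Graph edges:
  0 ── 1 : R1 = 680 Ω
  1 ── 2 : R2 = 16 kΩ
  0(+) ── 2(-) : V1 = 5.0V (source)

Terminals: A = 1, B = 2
Nodal analysis, taking node 2 as the 0 V reference.
Source V1 fixes V_0 = 5 V.
KCL at each unknown node (sum of currents leaving = 0; resistances in Ω):
  Node 1: (V_1 - 5)/680 + (V_1 - 0)/16000 = 0
Collecting terms: 0.001533 × V_1 = 0.007353  =>  V_1 = 4.796 V
Power in each resistor, P = (ΔV)²/R:
  P_R1 = (5 - 4.796)²/680 = 0.0000611 W
  P_R2 = (4.796 - 0)²/16000 = 0.001438 W
P_total = P_R1 + P_R2 = 0.001499 W

Final answer: 0.001499 W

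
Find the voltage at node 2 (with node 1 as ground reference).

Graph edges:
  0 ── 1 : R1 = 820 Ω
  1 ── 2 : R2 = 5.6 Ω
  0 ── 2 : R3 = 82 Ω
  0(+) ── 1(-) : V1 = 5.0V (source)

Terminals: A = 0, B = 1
Nodal analysis, taking node 1 as the 0 V reference.
Source V1 fixes V_0 = 5 V.
KCL at each unknown node (sum of currents leaving = 0; resistances in Ω):
  Node 2: (V_2 - 0)/5.6 + (V_2 - 5)/82 = 0
Collecting terms: 0.1908 × V_2 = 0.06098  =>  V_2 = 0.3196 V
The requested potential is V_2 = 0.3196 V.

Final answer: V_2 = 0.3196 V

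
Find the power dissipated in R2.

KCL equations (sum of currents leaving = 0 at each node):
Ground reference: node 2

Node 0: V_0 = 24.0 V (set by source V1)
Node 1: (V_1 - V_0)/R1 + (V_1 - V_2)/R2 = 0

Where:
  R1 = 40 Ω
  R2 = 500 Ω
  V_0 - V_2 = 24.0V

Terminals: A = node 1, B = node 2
Nodal analysis, taking node 2 as the 0 V reference.
Source V1 fixes V_0 = 24 V.
KCL at each unknown node (sum of currents leaving = 0; resistances in Ω):
  Node 1: (V_1 - 24)/40 + (V_1 - 0)/500 = 0
Collecting terms: 0.027 × V_1 = 0.6  =>  V_1 = 22.22 V
I_R2 = (V_1 - V_2)/R2 = (22.22 - 0)/500 = 0.04444 A
P_R2 = I_R2² × R2 = (0.04444)² × 500 = 0.9877 W

Final answer: 0.9877 W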